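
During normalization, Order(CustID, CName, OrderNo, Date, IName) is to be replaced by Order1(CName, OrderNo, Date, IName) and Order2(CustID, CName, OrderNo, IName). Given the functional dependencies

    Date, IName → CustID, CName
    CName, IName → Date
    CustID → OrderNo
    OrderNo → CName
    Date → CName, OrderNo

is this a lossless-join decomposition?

Common attributes: Order1 ∩ Order2 = {CName, OrderNo, IName}.
Closure of {CName, OrderNo, IName}: CName, IName → Date applies, adding Date; Date, IName → CustID, CName applies, adding CustID. So (CName, OrderNo, IName)⁺ = {CustID, CName, OrderNo, Date, IName}.
This closure contains every attribute of Order1, so Order1 ∩ Order2 → Order1. The join is lossless.

Yes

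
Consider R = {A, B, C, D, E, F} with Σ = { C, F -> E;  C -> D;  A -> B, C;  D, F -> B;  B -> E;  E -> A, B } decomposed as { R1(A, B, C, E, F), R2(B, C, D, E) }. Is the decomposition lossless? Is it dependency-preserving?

lossless but not dependency-preserving

Lossless test: (B, C, E)⁺ = {A, B, C, D, E}, which contains all of one fragment — lossless.
Dependency preservation: the restricted closure of {D, F} across the fragments never reaches {B}, so D, F → B cannot be enforced without a join — not preserved.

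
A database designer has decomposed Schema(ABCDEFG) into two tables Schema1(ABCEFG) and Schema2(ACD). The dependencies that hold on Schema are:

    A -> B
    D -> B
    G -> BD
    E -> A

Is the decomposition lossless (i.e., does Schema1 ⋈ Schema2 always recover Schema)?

No

Common attributes: Schema1 ∩ Schema2 = {AC}.
Closure of {AC}: A → B applies, adding B. So (AC)⁺ = {ABC}.
The closure contains neither all of Schema1 = {ABCEFG} nor all of Schema2 = {ACD}, so the common attributes are not a superkey of either fragment. The join is lossy.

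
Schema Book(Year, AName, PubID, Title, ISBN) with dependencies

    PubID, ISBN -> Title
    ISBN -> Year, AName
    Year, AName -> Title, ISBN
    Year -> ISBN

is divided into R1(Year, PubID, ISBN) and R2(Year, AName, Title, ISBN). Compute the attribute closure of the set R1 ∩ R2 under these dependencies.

Year, AName, Title, ISBN

R1 ∩ R2 = {Year, ISBN}.
ISBN → Year, AName applies, adding AName
Year, AName → Title, ISBN applies, adding Title
Closure: {Year, AName, Title, ISBN}.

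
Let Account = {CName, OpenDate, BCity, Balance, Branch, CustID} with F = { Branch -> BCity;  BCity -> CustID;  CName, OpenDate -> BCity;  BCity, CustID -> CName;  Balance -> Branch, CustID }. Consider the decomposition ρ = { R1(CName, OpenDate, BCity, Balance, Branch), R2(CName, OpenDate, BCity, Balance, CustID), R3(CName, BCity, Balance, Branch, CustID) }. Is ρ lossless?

Yes

Chase test. Columns are CName, OpenDate, BCity, Balance, Branch, CustID; row i has aⱼ where attribute j ∈ Ri, else bᵢⱼ.
Initial tableau (one row per fragment):
  row 1: a1 a2 a3 a4 a5 b16
  row 2: a1 a2 a3 a4 b25 a6
  row 3: a1 b32 a3 a4 a5 a6
Rows 1 and 2 agree on BCity; apply BCity→CustID and equate their CustID entries.
Rows 1 and 2 agree on Balance; apply Balance→Branch, CustID and equate their Branch, CustID entries.
Row 1 is now all distinguished symbols — the join is lossless.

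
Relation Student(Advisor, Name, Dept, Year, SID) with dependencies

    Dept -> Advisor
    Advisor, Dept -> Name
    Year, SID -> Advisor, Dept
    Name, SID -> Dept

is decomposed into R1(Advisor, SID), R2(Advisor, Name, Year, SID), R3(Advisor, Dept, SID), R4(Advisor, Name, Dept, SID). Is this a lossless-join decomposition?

Chase test. Columns are Advisor, Name, Dept, Year, SID; row i has aⱼ where attribute j ∈ Ri, else bᵢⱼ.
Initial tableau (one row per fragment):
  row 1: a1 b12 b13 b14 a5
  row 2: a1 a2 b23 a4 a5
  row 3: a1 b32 a3 b34 a5
  row 4: a1 a2 a3 b44 a5
Rows 3 and 4 agree on Advisor, Dept; apply Advisor, Dept→Name and equate their Name entries.
Rows 2 and 3 agree on Name, SID; apply Name, SID→Dept and equate their Dept entries.
Row 2 is now all distinguished symbols — the join is lossless.

Yes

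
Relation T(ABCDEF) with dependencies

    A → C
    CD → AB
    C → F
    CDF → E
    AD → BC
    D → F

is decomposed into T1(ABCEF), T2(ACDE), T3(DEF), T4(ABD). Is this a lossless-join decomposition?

Yes

Chase test. Columns are ABCDEF; row i has aⱼ where attribute j ∈ Ti, else bᵢⱼ.
Initial tableau (one row per fragment):
  row 1: a1 a2 a3 b14 a5 a6
  row 2: a1 b22 a3 a4 a5 b26
  row 3: b31 b32 b33 a4 a5 a6
  row 4: a1 a2 b43 a4 b45 b46
Rows 1 and 4 agree on A; apply A→C and equate their C entries.
Rows 2 and 4 agree on CD; apply CD→AB and equate their AB entries.
Rows 1 and 2 agree on C; apply C→F and equate their F entries.
Rows 1 and 4 agree on C; apply C→F and equate their F entries.
Rows 2 and 4 agree on CDF; apply CDF→E and equate their E entries.
Row 2 is now all distinguished symbols — the join is lossless.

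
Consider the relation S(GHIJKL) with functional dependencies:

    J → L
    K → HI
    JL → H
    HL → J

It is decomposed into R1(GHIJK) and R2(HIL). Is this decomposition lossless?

Common attributes: R1 ∩ R2 = {HI}.
No dependency enlarges {HI}, so (HI)⁺ = {HI}.
The closure contains neither all of R1 = {GHIJK} nor all of R2 = {HIL}, so the common attributes are not a superkey of either fragment. The join is lossy.

No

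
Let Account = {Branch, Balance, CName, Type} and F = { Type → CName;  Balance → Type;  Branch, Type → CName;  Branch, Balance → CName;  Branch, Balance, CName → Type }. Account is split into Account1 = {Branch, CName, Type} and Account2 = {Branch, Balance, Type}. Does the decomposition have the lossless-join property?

Common attributes: Account1 ∩ Account2 = {Branch, Type}.
Closure of {Branch, Type}: Type → CName applies, adding CName. So (Branch, Type)⁺ = {Branch, CName, Type}.
This closure contains every attribute of Account1, so Account1 ∩ Account2 → Account1. The join is lossless.

Yes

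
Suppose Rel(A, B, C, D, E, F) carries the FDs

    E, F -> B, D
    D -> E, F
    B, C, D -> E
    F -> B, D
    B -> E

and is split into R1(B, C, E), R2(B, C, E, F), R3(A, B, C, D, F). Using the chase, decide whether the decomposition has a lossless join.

Yes

Chase test. Columns are A, B, C, D, E, F; row i has aⱼ where attribute j ∈ Ri, else bᵢⱼ.
Initial tableau (one row per fragment):
  row 1: b11 a2 a3 b14 a5 b16
  row 2: b21 a2 a3 b24 a5 a6
  row 3: a1 a2 a3 a4 b35 a6
Rows 2 and 3 agree on F; apply F→B, D and equate their B, D entries.
Rows 1 and 3 agree on B; apply B→E and equate their E entries.
Row 3 is now all distinguished symbols — the join is lossless.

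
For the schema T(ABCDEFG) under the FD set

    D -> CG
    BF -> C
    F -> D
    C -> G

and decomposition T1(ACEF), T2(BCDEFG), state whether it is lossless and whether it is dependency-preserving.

lossy but dependency-preserving

Lossless test: (CEF)⁺ = {CDEFG}, which is a superkey of neither fragment — lossy.
Dependency preservation: every FD's attributes lie within a single fragment, so each can be enforced locally — preserved.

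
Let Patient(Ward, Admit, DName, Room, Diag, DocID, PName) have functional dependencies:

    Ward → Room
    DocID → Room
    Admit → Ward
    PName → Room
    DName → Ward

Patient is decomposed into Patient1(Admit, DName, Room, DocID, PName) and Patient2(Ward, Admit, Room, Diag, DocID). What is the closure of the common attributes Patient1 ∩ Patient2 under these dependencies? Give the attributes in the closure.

Ward, Admit, Room, DocID

Patient1 ∩ Patient2 = {Admit, Room, DocID}.
Admit → Ward applies, adding Ward
Closure: {Ward, Admit, Room, DocID}.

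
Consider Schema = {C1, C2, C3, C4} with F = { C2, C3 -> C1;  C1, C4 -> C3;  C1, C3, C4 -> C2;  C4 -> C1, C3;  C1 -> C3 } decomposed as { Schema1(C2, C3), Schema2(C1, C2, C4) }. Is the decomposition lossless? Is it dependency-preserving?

lossy and not dependency-preserving

Lossless test: (C2)⁺ = {C2}, which is a superkey of neither fragment — lossy.
Dependency preservation: the restricted closure of {C2, C3} across the fragments never reaches {C1}, so C2, C3 → C1 cannot be enforced without a join — not preserved.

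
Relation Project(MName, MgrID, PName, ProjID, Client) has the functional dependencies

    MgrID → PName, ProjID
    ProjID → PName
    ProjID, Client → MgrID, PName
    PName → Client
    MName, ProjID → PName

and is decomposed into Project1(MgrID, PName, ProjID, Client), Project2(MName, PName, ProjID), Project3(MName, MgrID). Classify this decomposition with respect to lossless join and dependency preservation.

lossless and dependency-preserving

Lossless test (chase): Rows 1 and 3 agree on MgrID; apply MgrID→PName, ProjID and equate their PName, ProjID entries. Rows 1 and 2 agree on PName; apply PName→Client and equate their Client entries. Rows 1 and 3 agree on PName; apply PName→Client and equate their Client entries. Rows 1 and 2 agree on ProjID, Client; apply ProjID, Client→MgrID, PName and equate their MgrID, PName entries. Row 2 is now all distinguished symbols — the join is lossless.
Dependency preservation: every FD's attributes lie within a single fragment, so each can be enforced locally — preserved.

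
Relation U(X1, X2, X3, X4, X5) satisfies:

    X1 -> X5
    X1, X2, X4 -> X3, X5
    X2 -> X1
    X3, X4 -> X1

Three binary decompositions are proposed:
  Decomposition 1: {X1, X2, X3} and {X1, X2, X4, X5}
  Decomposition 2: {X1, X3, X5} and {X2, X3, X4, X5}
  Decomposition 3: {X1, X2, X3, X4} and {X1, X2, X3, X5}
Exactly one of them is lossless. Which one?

Decomposition 3

Decomposition 1: common = {X1, X2}, closure = {X1, X2, X5} → lossy.
Decomposition 2: common = {X3, X5}, closure = {X3, X5} → lossy.
Decomposition 3: common = {X1, X2, X3}, closure = {X1, X2, X3, X5} → lossless.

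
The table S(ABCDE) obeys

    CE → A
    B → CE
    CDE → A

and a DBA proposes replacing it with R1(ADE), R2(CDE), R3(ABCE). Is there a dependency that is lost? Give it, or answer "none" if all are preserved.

none

CE → A lies within R3.
B → CE lies within R3.
CDE → A: restricted closure across fragments reaches A.
Every dependency is enforceable on the fragments, so the decomposition is dependency-preserving.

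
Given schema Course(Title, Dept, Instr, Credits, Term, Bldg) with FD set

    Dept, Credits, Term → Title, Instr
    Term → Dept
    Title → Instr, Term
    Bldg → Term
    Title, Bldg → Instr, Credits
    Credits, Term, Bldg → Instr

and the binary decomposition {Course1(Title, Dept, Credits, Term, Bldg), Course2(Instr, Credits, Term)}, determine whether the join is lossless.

Common attributes: Course1 ∩ Course2 = {Credits, Term}.
Closure of {Credits, Term}: Term → Dept applies, adding Dept; Dept, Credits, Term → Title, Instr applies, adding Title, Instr. So (Credits, Term)⁺ = {Title, Dept, Instr, Credits, Term}.
This closure contains every attribute of Course2, so Course1 ∩ Course2 → Course2. The join is lossless.

Yes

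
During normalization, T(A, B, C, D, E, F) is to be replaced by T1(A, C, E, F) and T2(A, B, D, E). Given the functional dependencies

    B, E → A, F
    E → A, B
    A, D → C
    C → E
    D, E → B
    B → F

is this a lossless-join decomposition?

Common attributes: T1 ∩ T2 = {A, E}.
Closure of {A, E}: E → A, B applies, adding B; B → F applies, adding F. So (A, E)⁺ = {A, B, E, F}.
The closure contains neither all of T1 = {A, C, E, F} nor all of T2 = {A, B, D, E}, so the common attributes are not a superkey of either fragment. The join is lossy.

No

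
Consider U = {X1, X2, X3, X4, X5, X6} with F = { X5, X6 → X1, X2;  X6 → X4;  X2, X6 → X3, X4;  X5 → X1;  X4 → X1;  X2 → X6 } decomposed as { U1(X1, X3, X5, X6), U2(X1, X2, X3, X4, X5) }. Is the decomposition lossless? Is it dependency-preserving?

lossy and not dependency-preserving

Lossless test: (X1, X3, X5)⁺ = {X1, X3, X5}, which is a superkey of neither fragment — lossy.
Dependency preservation: the restricted closure of {X5, X6} across the fragments never reaches {X1, X2}, so X5, X6 → X1, X2 cannot be enforced without a join — not preserved.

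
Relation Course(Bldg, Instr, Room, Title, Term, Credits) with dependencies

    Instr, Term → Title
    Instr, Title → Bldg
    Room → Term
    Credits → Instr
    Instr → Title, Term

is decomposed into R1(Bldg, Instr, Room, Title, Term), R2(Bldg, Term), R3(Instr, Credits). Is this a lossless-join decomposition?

Chase test. Columns are Bldg, Instr, Room, Title, Term, Credits; row i has aⱼ where attribute j ∈ Ri, else bᵢⱼ.
Initial tableau (one row per fragment):
  row 1: a1 a2 a3 a4 a5 b16
  row 2: a1 b22 b23 b24 a5 b26
  row 3: b31 a2 b33 b34 b35 a6
Rows 1 and 3 agree on Instr; apply Instr→Title, Term and equate their Title, Term entries.
Rows 1 and 3 agree on Instr, Title; apply Instr, Title→Bldg and equate their Bldg entries.
No row becomes fully distinguished — the join is lossy.

No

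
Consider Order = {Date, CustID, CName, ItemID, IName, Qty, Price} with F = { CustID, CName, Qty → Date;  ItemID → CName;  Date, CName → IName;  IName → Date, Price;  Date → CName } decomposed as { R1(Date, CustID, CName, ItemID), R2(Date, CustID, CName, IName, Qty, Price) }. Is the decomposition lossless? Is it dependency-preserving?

lossy but dependency-preserving

Lossless test: (Date, CustID, CName)⁺ = {Date, CustID, CName, IName, Price}, which is a superkey of neither fragment — lossy.
Dependency preservation: every FD's attributes lie within a single fragment, so each can be enforced locally — preserved.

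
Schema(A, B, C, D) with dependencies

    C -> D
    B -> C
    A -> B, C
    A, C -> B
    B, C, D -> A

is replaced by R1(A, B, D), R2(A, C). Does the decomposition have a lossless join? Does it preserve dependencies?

Lossless test: (A)⁺ = {A, B, C, D}, which contains all of one fragment — lossless.
Dependency preservation: the restricted closure of {C} across the fragments never reaches {D}, so C → D cannot be enforced without a join — not preserved.

lossless but not dependency-preserving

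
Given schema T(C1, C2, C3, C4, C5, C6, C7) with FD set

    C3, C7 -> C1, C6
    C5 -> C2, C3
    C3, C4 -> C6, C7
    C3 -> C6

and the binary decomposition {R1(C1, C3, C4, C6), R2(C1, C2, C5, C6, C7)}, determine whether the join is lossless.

No

Common attributes: R1 ∩ R2 = {C1, C6}.
No dependency enlarges {C1, C6}, so (C1, C6)⁺ = {C1, C6}.
The closure contains neither all of R1 = {C1, C3, C4, C6} nor all of R2 = {C1, C2, C5, C6, C7}, so the common attributes are not a superkey of either fragment. The join is lossy.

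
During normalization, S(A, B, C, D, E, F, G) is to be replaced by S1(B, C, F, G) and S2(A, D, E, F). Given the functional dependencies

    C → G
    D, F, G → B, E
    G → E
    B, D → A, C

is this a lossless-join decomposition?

Common attributes: S1 ∩ S2 = {F}.
No dependency enlarges {F}, so (F)⁺ = {F}.
The closure contains neither all of S1 = {B, C, F, G} nor all of S2 = {A, D, E, F}, so the common attributes are not a superkey of either fragment. The join is lossy.

No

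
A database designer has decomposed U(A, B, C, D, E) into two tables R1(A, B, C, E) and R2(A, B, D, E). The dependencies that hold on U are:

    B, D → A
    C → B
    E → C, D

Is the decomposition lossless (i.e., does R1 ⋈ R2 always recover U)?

Yes

Common attributes: R1 ∩ R2 = {A, B, E}.
Closure of {A, B, E}: E → C, D applies, adding C, D. So (A, B, E)⁺ = {A, B, C, D, E}.
This closure contains every attribute of R1, so R1 ∩ R2 → R1. The join is lossless.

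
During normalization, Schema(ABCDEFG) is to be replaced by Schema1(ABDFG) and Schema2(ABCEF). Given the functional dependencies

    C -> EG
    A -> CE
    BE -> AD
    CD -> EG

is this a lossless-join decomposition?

Yes

Common attributes: Schema1 ∩ Schema2 = {ABF}.
Closure of {ABF}: A → CE applies, adding CE; BE → AD applies, adding D; CD → EG applies, adding G. So (ABF)⁺ = {ABCDEFG}.
This closure contains every attribute of Schema1, so Schema1 ∩ Schema2 → Schema1. The join is lossless.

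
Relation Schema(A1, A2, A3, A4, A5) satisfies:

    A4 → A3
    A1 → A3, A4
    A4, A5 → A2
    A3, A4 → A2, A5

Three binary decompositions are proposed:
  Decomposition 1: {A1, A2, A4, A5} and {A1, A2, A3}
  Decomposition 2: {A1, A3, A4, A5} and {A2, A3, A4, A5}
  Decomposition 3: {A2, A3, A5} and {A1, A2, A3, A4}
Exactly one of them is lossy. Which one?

Decomposition 3

Decomposition 1: common = {A1, A2}, closure = {A1, A2, A3, A4, A5} → lossless.
Decomposition 2: common = {A3, A4, A5}, closure = {A2, A3, A4, A5} → lossless.
Decomposition 3: common = {A2, A3}, closure = {A2, A3} → lossy.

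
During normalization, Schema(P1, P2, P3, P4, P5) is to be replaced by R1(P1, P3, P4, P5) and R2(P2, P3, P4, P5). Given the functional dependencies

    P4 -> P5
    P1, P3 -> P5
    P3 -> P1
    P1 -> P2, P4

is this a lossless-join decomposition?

Yes

Common attributes: R1 ∩ R2 = {P3, P4, P5}.
Closure of {P3, P4, P5}: P3 → P1 applies, adding P1; P1 → P2, P4 applies, adding P2. So (P3, P4, P5)⁺ = {P1, P2, P3, P4, P5}.
This closure contains every attribute of R1, so R1 ∩ R2 → R1. The join is lossless.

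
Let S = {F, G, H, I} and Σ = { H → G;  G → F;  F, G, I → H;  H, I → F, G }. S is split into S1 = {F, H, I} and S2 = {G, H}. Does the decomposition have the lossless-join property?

Yes

Common attributes: S1 ∩ S2 = {H}.
Closure of {H}: H → G applies, adding G; G → F applies, adding F. So (H)⁺ = {F, G, H}.
This closure contains every attribute of S2, so S1 ∩ S2 → S2. The join is lossless.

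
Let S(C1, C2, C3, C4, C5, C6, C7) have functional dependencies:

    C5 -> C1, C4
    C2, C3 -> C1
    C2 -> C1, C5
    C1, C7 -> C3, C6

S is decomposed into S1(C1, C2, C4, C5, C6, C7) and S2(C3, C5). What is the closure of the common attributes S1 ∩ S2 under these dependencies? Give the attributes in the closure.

S1 ∩ S2 = {C5}.
C5 → C1, C4 applies, adding C1, C4
Closure: {C1, C4, C5}.

C1, C4, C5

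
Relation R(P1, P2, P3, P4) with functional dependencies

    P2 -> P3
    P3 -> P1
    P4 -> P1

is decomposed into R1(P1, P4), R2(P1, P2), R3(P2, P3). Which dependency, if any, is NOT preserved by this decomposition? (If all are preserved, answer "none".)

P3 -> P1

Check P3 → P1: no single fragment contains all of {P1, P3}, and the restricted closure of {P3} across the fragments never reaches {P1}.
P2 → P3 is preserved.
P4 → P1 is preserved.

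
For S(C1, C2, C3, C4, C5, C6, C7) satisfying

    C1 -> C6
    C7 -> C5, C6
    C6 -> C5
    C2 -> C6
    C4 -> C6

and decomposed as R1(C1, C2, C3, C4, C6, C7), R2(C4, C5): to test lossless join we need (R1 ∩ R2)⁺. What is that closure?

C4, C5, C6

R1 ∩ R2 = {C4}.
C4 → C6 applies, adding C6
C6 → C5 applies, adding C5
Closure: {C4, C5, C6}.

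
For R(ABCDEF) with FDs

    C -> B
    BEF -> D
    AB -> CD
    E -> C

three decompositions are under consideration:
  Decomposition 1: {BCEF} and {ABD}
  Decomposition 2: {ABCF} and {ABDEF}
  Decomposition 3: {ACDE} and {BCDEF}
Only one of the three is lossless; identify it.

Decomposition 1: common = {B}, closure = {B} → lossy.
Decomposition 2: common = {ABF}, closure = {ABCDF} → lossless.
Decomposition 3: common = {CDE}, closure = {BCDE} → lossy.

Decomposition 2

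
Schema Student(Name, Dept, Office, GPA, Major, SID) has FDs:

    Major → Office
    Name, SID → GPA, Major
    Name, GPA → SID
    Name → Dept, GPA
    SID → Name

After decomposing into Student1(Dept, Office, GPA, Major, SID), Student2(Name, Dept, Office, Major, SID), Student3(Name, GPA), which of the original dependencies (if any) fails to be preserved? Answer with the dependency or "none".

none

Major → Office lies within Student1.
Name, SID → GPA, Major: restricted closure across fragments reaches GPA, Major.
Name, GPA → SID: restricted closure across fragments reaches SID.
Name → Dept, GPA: restricted closure across fragments reaches Dept, GPA.
SID → Name lies within Student2.
Every dependency is enforceable on the fragments, so the decomposition is dependency-preserving.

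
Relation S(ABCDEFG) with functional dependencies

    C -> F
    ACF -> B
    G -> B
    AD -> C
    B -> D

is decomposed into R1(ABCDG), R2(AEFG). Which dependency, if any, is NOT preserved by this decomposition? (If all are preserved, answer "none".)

Check C → F: no single fragment contains all of {CF}, and the restricted closure of {C} across the fragments never reaches {F}.
ACF → B is preserved.
G → B is preserved.
AD → C is preserved.
B → D is preserved.

C -> F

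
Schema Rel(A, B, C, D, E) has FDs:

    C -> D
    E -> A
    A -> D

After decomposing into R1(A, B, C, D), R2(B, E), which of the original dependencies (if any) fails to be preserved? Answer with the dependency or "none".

E -> A

Check E → A: no single fragment contains all of {A, E}, and the restricted closure of {E} across the fragments never reaches {A}.
C → D is preserved.
A → D is preserved.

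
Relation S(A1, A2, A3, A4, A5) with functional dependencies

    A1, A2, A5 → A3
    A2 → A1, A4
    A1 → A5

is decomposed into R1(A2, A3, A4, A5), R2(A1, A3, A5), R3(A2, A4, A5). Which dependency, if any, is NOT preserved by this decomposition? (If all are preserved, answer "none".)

A2 → A1, A4

Check A2 → A1, A4: no single fragment contains all of {A1, A2, A4}, and the restricted closure of {A2} across the fragments never reaches {A1, A4}.
A1, A2, A5 → A3 is preserved.
A1 → A5 is preserved.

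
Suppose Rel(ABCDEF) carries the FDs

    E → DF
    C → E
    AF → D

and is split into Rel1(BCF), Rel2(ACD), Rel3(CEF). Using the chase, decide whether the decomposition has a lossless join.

No

Chase test. Columns are ABCDEF; row i has aⱼ where attribute j ∈ Reli, else bᵢⱼ.
Initial tableau (one row per fragment):
  row 1: b11 a2 a3 b14 b15 a6
  row 2: a1 b22 a3 a4 b25 b26
  row 3: b31 b32 a3 b34 a5 a6
Rows 1 and 2 agree on C; apply C→E and equate their E entries.
Rows 1 and 3 agree on C; apply C→E and equate their E entries.
Rows 1 and 2 agree on E; apply E→DF and equate their DF entries.
Rows 1 and 3 agree on E; apply E→DF and equate their DF entries.
No row becomes fully distinguished — the join is lossy.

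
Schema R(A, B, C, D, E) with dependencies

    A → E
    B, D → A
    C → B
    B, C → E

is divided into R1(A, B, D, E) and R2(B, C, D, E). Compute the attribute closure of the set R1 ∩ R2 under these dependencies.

R1 ∩ R2 = {B, D, E}.
B, D → A applies, adding A
Closure: {A, B, D, E}.

A, B, D, E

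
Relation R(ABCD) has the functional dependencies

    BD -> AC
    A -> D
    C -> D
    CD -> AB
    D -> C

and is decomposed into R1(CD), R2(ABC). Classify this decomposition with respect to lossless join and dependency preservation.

lossless and dependency-preserving

Lossless test: (C)⁺ = {ABCD}, which contains all of one fragment — lossless.
Dependency preservation: BD → AC; A → D; CD → AB are not contained in any single fragment, but the restricted closure of each left-hand side across the fragments still reaches the right-hand side; the remaining FDs each lie inside some fragment. All dependencies are preserved.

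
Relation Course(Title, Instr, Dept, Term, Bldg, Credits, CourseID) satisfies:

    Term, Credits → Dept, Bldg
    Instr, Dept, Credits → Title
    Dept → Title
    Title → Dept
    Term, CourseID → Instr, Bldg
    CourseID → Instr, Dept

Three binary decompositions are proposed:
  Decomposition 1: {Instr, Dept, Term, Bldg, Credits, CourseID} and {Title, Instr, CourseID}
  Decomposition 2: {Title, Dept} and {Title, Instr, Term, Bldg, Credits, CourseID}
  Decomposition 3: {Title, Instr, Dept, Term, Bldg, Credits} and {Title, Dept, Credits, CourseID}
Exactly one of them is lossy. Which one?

Decomposition 3

Decomposition 1: common = {Instr, CourseID}, closure = {Title, Instr, Dept, CourseID} → lossless.
Decomposition 2: common = {Title}, closure = {Title, Dept} → lossless.
Decomposition 3: common = {Title, Dept, Credits}, closure = {Title, Dept, Credits} → lossy.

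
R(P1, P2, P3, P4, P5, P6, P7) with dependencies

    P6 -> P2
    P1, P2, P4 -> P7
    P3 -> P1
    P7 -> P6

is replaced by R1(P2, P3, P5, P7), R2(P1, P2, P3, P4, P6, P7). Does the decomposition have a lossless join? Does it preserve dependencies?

Lossless test: (P2, P3, P7)⁺ = {P1, P2, P3, P6, P7}, which is a superkey of neither fragment — lossy.
Dependency preservation: every FD's attributes lie within a single fragment, so each can be enforced locally — preserved.

lossy but dependency-preserving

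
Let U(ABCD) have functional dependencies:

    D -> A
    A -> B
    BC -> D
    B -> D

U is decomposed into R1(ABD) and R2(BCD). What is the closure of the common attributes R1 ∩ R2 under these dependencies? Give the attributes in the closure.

ABD

R1 ∩ R2 = {BD}.
D → A applies, adding A
Closure: {ABD}.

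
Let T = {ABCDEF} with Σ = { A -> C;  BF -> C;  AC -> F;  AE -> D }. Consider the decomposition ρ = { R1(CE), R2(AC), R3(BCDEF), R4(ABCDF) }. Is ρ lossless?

No

Chase test. Columns are ABCDEF; row i has aⱼ where attribute j ∈ Ri, else bᵢⱼ.
Initial tableau (one row per fragment):
  row 1: b11 b12 a3 b14 a5 b16
  row 2: a1 b22 a3 b24 b25 b26
  row 3: b31 a2 a3 a4 a5 a6
  row 4: a1 a2 a3 a4 b45 a6
Rows 2 and 4 agree on AC; apply AC→F and equate their F entries.
No row becomes fully distinguished — the join is lossy.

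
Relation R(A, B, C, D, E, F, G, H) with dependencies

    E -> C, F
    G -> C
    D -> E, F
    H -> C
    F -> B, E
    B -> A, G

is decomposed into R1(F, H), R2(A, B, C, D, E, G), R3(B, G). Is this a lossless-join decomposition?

No

Chase test. Columns are A, B, C, D, E, F, G, H; row i has aⱼ where attribute j ∈ Ri, else bᵢⱼ.
Initial tableau (one row per fragment):
  row 1: b11 b12 b13 b14 b15 a6 b17 a8
  row 2: a1 a2 a3 a4 a5 b26 a7 b28
  row 3: b31 a2 b33 b34 b35 b36 a7 b38
Rows 2 and 3 agree on G; apply G→C and equate their C entries.
Rows 2 and 3 agree on B; apply B→A, G and equate their A, G entries.
No row becomes fully distinguished — the join is lossy.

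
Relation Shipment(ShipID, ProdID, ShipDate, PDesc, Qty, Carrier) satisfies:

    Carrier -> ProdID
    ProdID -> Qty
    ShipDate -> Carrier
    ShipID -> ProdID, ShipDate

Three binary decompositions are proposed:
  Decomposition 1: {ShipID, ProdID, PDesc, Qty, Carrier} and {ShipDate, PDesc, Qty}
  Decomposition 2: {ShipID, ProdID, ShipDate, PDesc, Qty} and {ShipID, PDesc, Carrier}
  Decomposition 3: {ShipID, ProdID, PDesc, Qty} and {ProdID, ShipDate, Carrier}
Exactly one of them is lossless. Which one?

Decomposition 2

Decomposition 1: common = {PDesc, Qty}, closure = {PDesc, Qty} → lossy.
Decomposition 2: common = {ShipID, PDesc}, closure = {ShipID, ProdID, ShipDate, PDesc, Qty, Carrier} → lossless.
Decomposition 3: common = {ProdID}, closure = {ProdID, Qty} → lossy.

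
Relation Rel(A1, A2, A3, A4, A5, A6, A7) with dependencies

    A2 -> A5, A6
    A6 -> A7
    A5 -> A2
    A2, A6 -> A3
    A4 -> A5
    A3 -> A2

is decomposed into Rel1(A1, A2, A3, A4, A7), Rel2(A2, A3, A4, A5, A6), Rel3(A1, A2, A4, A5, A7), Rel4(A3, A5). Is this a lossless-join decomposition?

Chase test. Columns are A1, A2, A3, A4, A5, A6, A7; row i has aⱼ where attribute j ∈ Reli, else bᵢⱼ.
Initial tableau (one row per fragment):
  row 1: a1 a2 a3 a4 b15 b16 a7
  row 2: b21 a2 a3 a4 a5 a6 b27
  row 3: a1 a2 b33 a4 a5 b36 a7
  row 4: b41 b42 a3 b44 a5 b46 b47
Rows 1 and 2 agree on A2; apply A2→A5, A6 and equate their A5, A6 entries.
Rows 1 and 3 agree on A2; apply A2→A5, A6 and equate their A5, A6 entries.
Rows 1 and 2 agree on A6; apply A6→A7 and equate their A7 entries.
Rows 1 and 4 agree on A5; apply A5→A2 and equate their A2 entries.
Rows 1 and 3 agree on A2, A6; apply A2, A6→A3 and equate their A3 entries.
Rows 1 and 4 agree on A2; apply A2→A5, A6 and equate their A5, A6 entries.
Rows 1 and 4 agree on A6; apply A6→A7 and equate their A7 entries.
Row 1 is now all distinguished symbols — the join is lossless.

Yes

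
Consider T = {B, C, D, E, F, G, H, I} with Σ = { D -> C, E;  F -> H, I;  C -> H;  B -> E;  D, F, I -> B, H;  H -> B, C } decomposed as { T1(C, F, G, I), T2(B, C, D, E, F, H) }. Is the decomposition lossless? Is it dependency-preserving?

lossy but dependency-preserving

Lossless test: (C, F)⁺ = {B, C, E, F, H, I}, which is a superkey of neither fragment — lossy.
Dependency preservation: F → H, I; D, F, I → B, H are not contained in any single fragment, but the restricted closure of each left-hand side across the fragments still reaches the right-hand side; the remaining FDs each lie inside some fragment. All dependencies are preserved.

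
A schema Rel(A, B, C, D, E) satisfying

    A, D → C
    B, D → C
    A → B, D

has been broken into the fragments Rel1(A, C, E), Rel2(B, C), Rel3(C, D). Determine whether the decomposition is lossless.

No

Chase test. Columns are A, B, C, D, E; row i has aⱼ where attribute j ∈ Reli, else bᵢⱼ.
Initial tableau (one row per fragment):
  row 1: a1 b12 a3 b14 a5
  row 2: b21 a2 a3 b24 b25
  row 3: b31 b32 a3 a4 b35
No row becomes fully distinguished — the join is lossy.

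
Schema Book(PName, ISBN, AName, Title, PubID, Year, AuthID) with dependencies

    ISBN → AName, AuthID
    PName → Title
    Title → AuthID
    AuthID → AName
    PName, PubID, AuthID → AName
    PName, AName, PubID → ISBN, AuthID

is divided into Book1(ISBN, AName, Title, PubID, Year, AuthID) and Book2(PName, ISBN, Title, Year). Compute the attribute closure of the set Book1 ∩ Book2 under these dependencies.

ISBN, AName, Title, Year, AuthID

Book1 ∩ Book2 = {ISBN, Title, Year}.
ISBN → AName, AuthID applies, adding AName, AuthID
Closure: {ISBN, AName, Title, Year, AuthID}.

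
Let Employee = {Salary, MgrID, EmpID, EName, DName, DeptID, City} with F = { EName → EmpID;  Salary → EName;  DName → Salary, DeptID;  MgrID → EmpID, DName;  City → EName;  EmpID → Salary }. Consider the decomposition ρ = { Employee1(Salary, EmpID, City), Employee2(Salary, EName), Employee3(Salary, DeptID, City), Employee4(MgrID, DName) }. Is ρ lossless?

Chase test. Columns are Salary, MgrID, EmpID, EName, DName, DeptID, City; row i has aⱼ where attribute j ∈ Employeei, else bᵢⱼ.
Initial tableau (one row per fragment):
  row 1: a1 b12 a3 b14 b15 b16 a7
  row 2: a1 b22 b23 a4 b25 b26 b27
  row 3: a1 b32 b33 b34 b35 a6 a7
  row 4: b41 a2 b43 b44 a5 b46 b47
Rows 1 and 2 agree on Salary; apply Salary→EName and equate their EName entries.
Rows 1 and 3 agree on Salary; apply Salary→EName and equate their EName entries.
Rows 1 and 2 agree on EName; apply EName→EmpID and equate their EmpID entries.
Rows 1 and 3 agree on EName; apply EName→EmpID and equate their EmpID entries.
No row becomes fully distinguished — the join is lossy.

No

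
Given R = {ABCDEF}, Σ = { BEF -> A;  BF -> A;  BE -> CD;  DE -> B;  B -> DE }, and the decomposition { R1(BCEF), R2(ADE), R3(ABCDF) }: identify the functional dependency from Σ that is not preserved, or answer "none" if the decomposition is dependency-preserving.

DE -> B

Check DE → B: no single fragment contains all of {BDE}, and the restricted closure of {DE} across the fragments never reaches {B}.
BEF → A is preserved.
BF → A is preserved.
BE → CD is preserved.
B → DE is preserved.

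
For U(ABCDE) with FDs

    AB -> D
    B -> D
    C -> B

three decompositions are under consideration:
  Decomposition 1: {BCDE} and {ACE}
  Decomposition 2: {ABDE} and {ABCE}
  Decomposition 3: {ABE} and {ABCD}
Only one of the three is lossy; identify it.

Decomposition 1: common = {CE}, closure = {BCDE} → lossless.
Decomposition 2: common = {ABE}, closure = {ABDE} → lossless.
Decomposition 3: common = {AB}, closure = {ABD} → lossy.

Decomposition 3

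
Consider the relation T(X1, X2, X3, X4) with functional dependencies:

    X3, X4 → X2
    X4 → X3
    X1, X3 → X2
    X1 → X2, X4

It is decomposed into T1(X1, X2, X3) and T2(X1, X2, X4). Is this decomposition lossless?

Common attributes: T1 ∩ T2 = {X1, X2}.
Closure of {X1, X2}: X1 → X2, X4 applies, adding X4; X4 → X3 applies, adding X3. So (X1, X2)⁺ = {X1, X2, X3, X4}.
This closure contains every attribute of T1, so T1 ∩ T2 → T1. The join is lossless.

Yes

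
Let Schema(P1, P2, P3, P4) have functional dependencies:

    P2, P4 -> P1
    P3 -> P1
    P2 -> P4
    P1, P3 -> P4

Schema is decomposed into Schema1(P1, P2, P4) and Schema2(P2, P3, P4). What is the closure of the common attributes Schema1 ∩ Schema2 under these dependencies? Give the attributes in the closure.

P1, P2, P4

Schema1 ∩ Schema2 = {P2, P4}.
P2, P4 → P1 applies, adding P1
Closure: {P1, P2, P4}.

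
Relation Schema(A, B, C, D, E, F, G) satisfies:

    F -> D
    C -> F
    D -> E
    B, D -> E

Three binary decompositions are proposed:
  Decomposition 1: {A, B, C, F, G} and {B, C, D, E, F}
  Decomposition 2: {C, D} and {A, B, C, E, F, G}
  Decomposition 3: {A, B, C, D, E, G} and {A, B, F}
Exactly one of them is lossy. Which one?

Decomposition 1: common = {B, C, F}, closure = {B, C, D, E, F} → lossless.
Decomposition 2: common = {C}, closure = {C, D, E, F} → lossless.
Decomposition 3: common = {A, B}, closure = {A, B} → lossy.

Decomposition 3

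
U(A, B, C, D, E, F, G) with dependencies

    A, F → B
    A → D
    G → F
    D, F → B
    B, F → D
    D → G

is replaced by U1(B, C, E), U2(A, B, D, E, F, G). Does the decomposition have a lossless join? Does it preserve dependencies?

Lossless test: (B, E)⁺ = {B, E}, which is a superkey of neither fragment — lossy.
Dependency preservation: every FD's attributes lie within a single fragment, so each can be enforced locally — preserved.

lossy but dependency-preserving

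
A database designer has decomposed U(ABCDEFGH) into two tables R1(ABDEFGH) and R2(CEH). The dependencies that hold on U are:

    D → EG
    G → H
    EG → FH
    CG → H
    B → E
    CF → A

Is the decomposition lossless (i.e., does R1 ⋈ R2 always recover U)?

No

Common attributes: R1 ∩ R2 = {EH}.
No dependency enlarges {EH}, so (EH)⁺ = {EH}.
The closure contains neither all of R1 = {ABDEFGH} nor all of R2 = {CEH}, so the common attributes are not a superkey of either fragment. The join is lossy.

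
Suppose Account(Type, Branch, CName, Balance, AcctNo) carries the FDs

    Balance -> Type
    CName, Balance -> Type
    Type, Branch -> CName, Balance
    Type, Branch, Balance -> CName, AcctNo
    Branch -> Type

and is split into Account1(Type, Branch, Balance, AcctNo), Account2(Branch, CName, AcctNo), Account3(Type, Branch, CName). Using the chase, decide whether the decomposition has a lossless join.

Chase test. Columns are Type, Branch, CName, Balance, AcctNo; row i has aⱼ where attribute j ∈ Accounti, else bᵢⱼ.
Initial tableau (one row per fragment):
  row 1: a1 a2 b13 a4 a5
  row 2: b21 a2 a3 b24 a5
  row 3: a1 a2 a3 b34 b35
Rows 1 and 3 agree on Type, Branch; apply Type, Branch→CName, Balance and equate their CName, Balance entries.
Rows 1 and 3 agree on Type, Branch, Balance; apply Type, Branch, Balance→CName, AcctNo and equate their CName, AcctNo entries.
Rows 1 and 2 agree on Branch; apply Branch→Type and equate their Type entries.
Rows 1 and 2 agree on Type, Branch; apply Type, Branch→CName, Balance and equate their CName, Balance entries.
Row 1 is now all distinguished symbols — the join is lossless.

Yes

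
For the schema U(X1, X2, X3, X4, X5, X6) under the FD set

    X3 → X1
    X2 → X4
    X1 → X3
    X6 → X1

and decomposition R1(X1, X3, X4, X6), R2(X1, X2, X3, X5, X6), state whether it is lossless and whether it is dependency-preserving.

Lossless test: (X1, X3, X6)⁺ = {X1, X3, X6}, which is a superkey of neither fragment — lossy.
Dependency preservation: the restricted closure of {X2} across the fragments never reaches {X4}, so X2 → X4 cannot be enforced without a join — not preserved.

lossy and not dependency-preserving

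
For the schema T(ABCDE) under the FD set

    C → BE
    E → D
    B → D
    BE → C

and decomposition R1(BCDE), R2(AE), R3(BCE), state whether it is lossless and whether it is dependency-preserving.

lossy but dependency-preserving

Lossless test (chase): Rows 1 and 2 agree on E; apply E→D and equate their D entries. Rows 1 and 3 agree on E; apply E→D and equate their D entries. No row becomes fully distinguished — the join is lossy.
Dependency preservation: every FD's attributes lie within a single fragment, so each can be enforced locally — preserved.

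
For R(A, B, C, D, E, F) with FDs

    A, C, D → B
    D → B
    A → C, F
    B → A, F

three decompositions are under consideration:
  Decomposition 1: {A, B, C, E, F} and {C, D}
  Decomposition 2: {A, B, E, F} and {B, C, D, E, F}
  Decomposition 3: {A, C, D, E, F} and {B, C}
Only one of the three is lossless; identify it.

Decomposition 2

Decomposition 1: common = {C}, closure = {C} → lossy.
Decomposition 2: common = {B, E, F}, closure = {A, B, C, E, F} → lossless.
Decomposition 3: common = {C}, closure = {C} → lossy.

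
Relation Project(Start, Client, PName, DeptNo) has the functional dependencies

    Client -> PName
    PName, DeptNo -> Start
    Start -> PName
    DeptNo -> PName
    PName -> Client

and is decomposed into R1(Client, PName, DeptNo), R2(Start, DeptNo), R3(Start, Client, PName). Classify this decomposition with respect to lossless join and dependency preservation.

Lossless test (chase): Rows 2 and 3 agree on Start; apply Start→PName and equate their PName entries. Rows 1 and 2 agree on PName; apply PName→Client and equate their Client entries. Rows 1 and 2 agree on PName, DeptNo; apply PName, DeptNo→Start and equate their Start entries. Row 1 is now all distinguished symbols — the join is lossless.
Dependency preservation: PName, DeptNo → Start is not contained in any single fragment, but the restricted closure of its left-hand side across the fragments still reaches the right-hand side; the remaining FDs each lie inside some fragment. All dependencies are preserved.

lossless and dependency-preserving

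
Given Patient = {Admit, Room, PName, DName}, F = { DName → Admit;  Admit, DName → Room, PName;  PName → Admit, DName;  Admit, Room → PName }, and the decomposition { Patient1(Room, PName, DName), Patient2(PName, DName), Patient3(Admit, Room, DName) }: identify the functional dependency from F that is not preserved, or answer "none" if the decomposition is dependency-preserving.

none

DName → Admit lies within Patient3.
Admit, DName → Room, PName: restricted closure across fragments reaches Room, PName.
PName → Admit, DName: restricted closure across fragments reaches Admit, DName.
Admit, Room → PName: restricted closure across fragments reaches PName.
Every dependency is enforceable on the fragments, so the decomposition is dependency-preserving.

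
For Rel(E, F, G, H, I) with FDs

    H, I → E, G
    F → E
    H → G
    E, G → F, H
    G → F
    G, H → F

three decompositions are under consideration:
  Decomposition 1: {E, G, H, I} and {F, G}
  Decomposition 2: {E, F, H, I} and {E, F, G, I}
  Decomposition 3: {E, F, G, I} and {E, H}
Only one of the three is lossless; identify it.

Decomposition 1

Decomposition 1: common = {G}, closure = {E, F, G, H} → lossless.
Decomposition 2: common = {E, F, I}, closure = {E, F, I} → lossy.
Decomposition 3: common = {E}, closure = {E} → lossy.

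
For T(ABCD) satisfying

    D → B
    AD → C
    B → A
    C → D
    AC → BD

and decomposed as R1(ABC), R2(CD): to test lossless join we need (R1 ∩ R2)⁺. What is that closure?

ABCD

R1 ∩ R2 = {C}.
C → D applies, adding D
D → B applies, adding B
B → A applies, adding A
Closure: {ABCD}.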